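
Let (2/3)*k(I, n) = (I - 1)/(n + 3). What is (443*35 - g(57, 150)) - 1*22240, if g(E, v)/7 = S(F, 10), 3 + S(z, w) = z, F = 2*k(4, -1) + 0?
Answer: -13491/2 ≈ -6745.5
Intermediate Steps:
k(I, n) = 3*(-1 + I)/(2*(3 + n)) (k(I, n) = 3*((I - 1)/(n + 3))/2 = 3*((-1 + I)/(3 + n))/2 = 3*(-1 + I)/(2*(3 + n)))
F = 9/2 (F = 2*(3*(-1 + 4)/(2*(3 - 1))) + 0 = 2*((3/2)*3/2) + 0 = 2*((3/2)*(½)*3) + 0 = 2*(9/4) + 0 = 9/2 + 0 = 9/2 ≈ 4.5000)
S(z, w) = -3 + z
g(E, v) = 21/2 (g(E, v) = 7*(-3 + 9/2) = 7*(3/2) = 21/2)
(443*35 - g(57, 150)) - 1*22240 = (443*35 - 1*21/2) - 1*22240 = (15505 - 21/2) - 22240 = 30989/2 - 22240 = -13491/2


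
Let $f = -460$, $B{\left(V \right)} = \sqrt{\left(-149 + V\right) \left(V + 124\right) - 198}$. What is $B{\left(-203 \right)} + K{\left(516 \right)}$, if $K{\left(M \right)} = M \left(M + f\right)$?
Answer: $28896 + \sqrt{27610} \approx 29062.0$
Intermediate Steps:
$B{\left(V \right)} = \sqrt{-198 + \left(-149 + V\right) \left(124 + V\right)}$ ($B{\left(V \right)} = \sqrt{\left(-149 + V\right) \left(124 + V\right) - 198} = \sqrt{-198 + \left(-149 + V\right) \left(124 + V\right)}$)
$K{\left(M \right)} = M \left(-460 + M\right)$ ($K{\left(M \right)} = M \left(M - 460\right) = M \left(-460 + M\right)$)
$B{\left(-203 \right)} + K{\left(516 \right)} = \sqrt{-18674 + \left(-203\right)^{2} - -5075} + 516 \left(-460 + 516\right) = \sqrt{-18674 + 41209 + 5075} + 516 \cdot 56 = \sqrt{27610} + 28896 = 28896 + \sqrt{27610}$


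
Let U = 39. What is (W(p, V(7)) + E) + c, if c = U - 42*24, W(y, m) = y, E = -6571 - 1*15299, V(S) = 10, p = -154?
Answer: -22993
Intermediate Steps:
E = -21870 (E = -6571 - 15299 = -21870)
c = -969 (c = 39 - 42*24 = 39 - 1008 = -969)
(W(p, V(7)) + E) + c = (-154 - 21870) - 969 = -22024 - 969 = -22993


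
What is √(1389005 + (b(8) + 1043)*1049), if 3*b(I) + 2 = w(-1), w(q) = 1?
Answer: √22344861/3 ≈ 1575.7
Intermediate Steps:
b(I) = -⅓ (b(I) = -⅔ + (⅓)*1 = -⅔ + ⅓ = -⅓)
√(1389005 + (b(8) + 1043)*1049) = √(1389005 + (-⅓ + 1043)*1049) = √(1389005 + (3128/3)*1049) = √(1389005 + 3281272/3) = √(7448287/3) = √22344861/3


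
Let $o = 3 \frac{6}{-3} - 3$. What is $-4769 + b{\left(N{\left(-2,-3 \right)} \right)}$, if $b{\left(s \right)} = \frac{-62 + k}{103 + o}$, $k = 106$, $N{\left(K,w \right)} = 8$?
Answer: $- \frac{224121}{47} \approx -4768.5$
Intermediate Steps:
$o = -9$ ($o = 3 \cdot 6 \left(- \frac{1}{3}\right) - 3 = 3 \left(-2\right) - 3 = -6 - 3 = -9$)
$b{\left(s \right)} = \frac{22}{47}$ ($b{\left(s \right)} = \frac{-62 + 106}{103 - 9} = \frac{44}{94} = 44 \cdot \frac{1}{94} = \frac{22}{47}$)
$-4769 + b{\left(N{\left(-2,-3 \right)} \right)} = -4769 + \frac{22}{47} = - \frac{224121}{47}$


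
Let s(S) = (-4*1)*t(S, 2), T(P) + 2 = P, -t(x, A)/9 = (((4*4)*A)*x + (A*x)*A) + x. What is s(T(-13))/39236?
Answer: -4995/9809 ≈ -0.50923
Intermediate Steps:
t(x, A) = -9*x - 144*A*x - 9*x*A**2 (t(x, A) = -9*((((4*4)*A)*x + (A*x)*A) + x) = -9*(((16*A)*x + x*A**2) + x) = -9*((16*A*x + x*A**2) + x) = -9*((x*A**2 + 16*A*x) + x) = -9*(x + x*A**2 + 16*A*x) = -9*x - 144*A*x - 9*x*A**2)
T(P) = -2 + P
s(S) = 1332*S (s(S) = (-4*1)*(-9*S*(1 + 2**2 + 16*2)) = -(-36)*S*(1 + 4 + 32) = -(-36)*S*37 = -(-1332)*S = 1332*S)
s(T(-13))/39236 = (1332*(-2 - 13))/39236 = (1332*(-15))*(1/39236) = -19980*1/39236 = -4995/9809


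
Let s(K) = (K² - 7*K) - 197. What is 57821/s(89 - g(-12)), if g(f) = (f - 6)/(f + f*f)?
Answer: 27985364/3448179 ≈ 8.1160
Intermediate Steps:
g(f) = (-6 + f)/(f + f²)
s(K) = -197 + K² - 7*K
57821/s(89 - g(-12)) = 57821/(-197 + (89 - (-6 - 12)/((-12)*(1 - 12)))² - 7*(89 - (-6 - 12)/((-12)*(1 - 12)))) = 57821/(-197 + (89 - (-1)*(-18)/(12*(-11)))² - 7*(89 - (-1)*(-18)/(12*(-11)))) = 57821/(-197 + (89 - (-1)*(-1)*(-18)/(12*11))² - 7*(89 - (-1)*(-1)*(-18)/(12*11))) = 57821/(-197 + (89 - 1*(-3/22))² - 7*(89 - 1*(-3/22))) = 57821/(-197 + (89 + 3/22)² - 7*(89 + 3/22)) = 57821/(-197 + (1961/22)² - 7*1961/22) = 57821/(-197 + 3845521/484 - 13727/22) = 57821/(3448179/484) = 57821*(484/3448179) = 27985364/3448179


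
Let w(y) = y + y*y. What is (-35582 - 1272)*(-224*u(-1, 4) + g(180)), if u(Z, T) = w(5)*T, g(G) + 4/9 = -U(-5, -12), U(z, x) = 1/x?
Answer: 17831678911/18 ≈ 9.9065e+8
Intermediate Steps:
w(y) = y + y²
g(G) = -13/36 (g(G) = -4/9 - 1/(-12) = -4/9 - 1*(-1/12) = -4/9 + 1/12 = -13/36)
u(Z, T) = 30*T (u(Z, T) = (5*(1 + 5))*T = (5*6)*T = 30*T)
(-35582 - 1272)*(-224*u(-1, 4) + g(180)) = (-35582 - 1272)*(-6720*4 - 13/36) = -36854*(-224*120 - 13/36) = -36854*(-26880 - 13/36) = -36854*(-967693/36) = 17831678911/18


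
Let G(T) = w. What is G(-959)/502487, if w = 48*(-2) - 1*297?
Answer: -393/502487 ≈ -0.00078211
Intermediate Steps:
w = -393 (w = -96 - 297 = -393)
G(T) = -393
G(-959)/502487 = -393/502487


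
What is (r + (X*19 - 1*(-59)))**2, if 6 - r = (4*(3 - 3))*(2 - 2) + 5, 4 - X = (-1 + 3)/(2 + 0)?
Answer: 13689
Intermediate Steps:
X = 3 (X = 4 - (-1 + 3)/(2 + 0) = 4 - 2/2 = 4 - 1*1 = 4 - 1 = 3)
r = 1 (r = 6 - ((4*(3 - 3))*(2 - 2) + 5) = 6 - ((4*0)*0 + 5) = 6 - (0*0 + 5) = 6 - (0 + 5) = 6 - 1*5 = 6 - 5 = 1)
(r + (X*19 - 1*(-59)))**2 = (1 + (3*19 - 1*(-59)))**2 = (1 + (57 + 59))**2 = (1 + 116)**2 = 117**2 = 13689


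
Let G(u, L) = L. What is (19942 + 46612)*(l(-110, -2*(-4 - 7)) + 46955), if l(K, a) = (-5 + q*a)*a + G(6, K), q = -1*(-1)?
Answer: 3142613326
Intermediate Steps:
q = 1
l(K, a) = K + a*(-5 + a) (l(K, a) = (-5 + 1*a)*a + K = (-5 + a)*a + K = a*(-5 + a) + K = K + a*(-5 + a))
(19942 + 46612)*(l(-110, -2*(-4 - 7)) + 46955) = (19942 + 46612)*((-110 + (-2*(-4 - 7))**2 - (-10)*(-4 - 7)) + 46955) = 66554*((-110 + (-2*(-11))**2 - (-10)*(-11)) + 46955) = 66554*((-110 + 22**2 - 5*22) + 46955) = 66554*((-110 + 484 - 110) + 46955) = 66554*(264 + 46955) = 66554*47219 = 3142613326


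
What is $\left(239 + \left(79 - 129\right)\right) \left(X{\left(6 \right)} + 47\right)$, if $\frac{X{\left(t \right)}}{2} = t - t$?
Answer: $8883$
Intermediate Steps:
$X{\left(t \right)} = 0$ ($X{\left(t \right)} = 2 \left(t - t\right) = 2 \cdot 0 = 0$)
$\left(239 + \left(79 - 129\right)\right) \left(X{\left(6 \right)} + 47\right) = \left(239 + \left(79 - 129\right)\right) \left(0 + 47\right) = \left(239 - 50\right) 47 = 189 \cdot 47 = 8883$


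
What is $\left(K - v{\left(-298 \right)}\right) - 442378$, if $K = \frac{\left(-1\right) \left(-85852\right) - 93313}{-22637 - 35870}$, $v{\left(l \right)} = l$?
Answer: $- \frac{25864767099}{58507} \approx -4.4208 \cdot 10^{5}$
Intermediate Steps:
$K = \frac{7461}{58507}$ ($K = \frac{85852 - 93313}{-58507} = \left(-7461\right) \left(- \frac{1}{58507}\right) = \frac{7461}{58507} \approx 0.12752$)
$\left(K - v{\left(-298 \right)}\right) - 442378 = \left(\frac{7461}{58507} - -298\right) - 442378 = \left(\frac{7461}{58507} + 298\right) - 442378 = \frac{17442547}{58507} - 442378 = - \frac{25864767099}{58507}$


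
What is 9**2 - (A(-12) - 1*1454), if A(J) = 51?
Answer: 1484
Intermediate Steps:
9**2 - (A(-12) - 1*1454) = 9**2 - (51 - 1*1454) = 81 - (51 - 1454) = 81 - 1*(-1403) = 81 + 1403 = 1484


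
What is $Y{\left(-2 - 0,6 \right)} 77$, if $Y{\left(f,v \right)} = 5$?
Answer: $385$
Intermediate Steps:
$Y{\left(-2 - 0,6 \right)} 77 = 5 \cdot 77 = 385$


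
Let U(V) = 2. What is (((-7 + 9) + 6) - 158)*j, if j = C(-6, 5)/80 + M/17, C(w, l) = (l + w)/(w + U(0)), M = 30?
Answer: -144255/544 ≈ -265.17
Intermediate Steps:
C(w, l) = (l + w)/(2 + w) (C(w, l) = (l + w)/(w + 2) = (l + w)/(2 + w))
j = 9617/5440 (j = ((5 - 6)/(2 - 6))/80 + 30/17 = (-1/(-4))*(1/80) + 30*(1/17) = -1/4*(-1)*(1/80) + 30/17 = (1/4)*(1/80) + 30/17 = 1/320 + 30/17 = 9617/5440 ≈ 1.7678)
(((-7 + 9) + 6) - 158)*j = (((-7 + 9) + 6) - 158)*(9617/5440) = ((2 + 6) - 158)*(9617/5440) = (8 - 158)*(9617/5440) = -150*9617/5440 = -144255/544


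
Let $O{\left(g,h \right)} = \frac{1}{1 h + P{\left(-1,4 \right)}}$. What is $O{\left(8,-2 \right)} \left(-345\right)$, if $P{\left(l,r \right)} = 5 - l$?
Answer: $- \frac{345}{4} \approx -86.25$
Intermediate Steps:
$O{\left(g,h \right)} = \frac{1}{6 + h}$ ($O{\left(g,h \right)} = \frac{1}{1 h + \left(5 - -1\right)} = \frac{1}{h + \left(5 + 1\right)} = \frac{1}{h + 6} = \frac{1}{6 + h}$)
$O{\left(8,-2 \right)} \left(-345\right) = \frac{1}{6 - 2} \left(-345\right) = \frac{1}{4} \left(-345\right) = - \frac{345}{4}$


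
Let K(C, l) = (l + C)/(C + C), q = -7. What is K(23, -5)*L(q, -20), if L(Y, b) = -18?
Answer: -162/23 ≈ -7.0435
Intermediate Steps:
K(C, l) = (C + l)/(2*C) (K(C, l) = (C + l)/((2*C)) = (C + l)*(1/(2*C)) = (C + l)/(2*C))
K(23, -5)*L(q, -20) = ((½)*(23 - 5)/23)*(-18) = ((½)*(1/23)*18)*(-18) = (9/23)*(-18) = -162/23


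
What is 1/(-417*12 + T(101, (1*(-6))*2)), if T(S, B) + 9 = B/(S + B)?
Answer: -89/446169 ≈ -0.00019948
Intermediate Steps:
T(S, B) = -9 + B/(B + S) (T(S, B) = -9 + B/(S + B) = -9 + B/(B + S))
1/(-417*12 + T(101, (1*(-6))*2)) = 1/(-417*12 + (-9*101 - 8*1*(-6)*2)/((1*(-6))*2 + 101)) = 1/(-5004 + (-909 - (-48)*2)/(-6*2 + 101)) = 1/(-5004 + (-909 - 8*(-12))/(-12 + 101)) = 1/(-5004 + (-909 + 96)/89) = 1/(-5004 + (1/89)*(-813)) = 1/(-5004 - 813/89) = 1/(-446169/89) = -89/446169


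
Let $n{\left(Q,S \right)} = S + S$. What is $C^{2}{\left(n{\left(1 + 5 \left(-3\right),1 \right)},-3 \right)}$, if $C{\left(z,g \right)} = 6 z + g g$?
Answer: $441$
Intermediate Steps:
$n{\left(Q,S \right)} = 2 S$
$C{\left(z,g \right)} = g^{2} + 6 z$ ($C{\left(z,g \right)} = 6 z + g^{2} = g^{2} + 6 z$)
$C^{2}{\left(n{\left(1 + 5 \left(-3\right),1 \right)},-3 \right)} = \left(\left(-3\right)^{2} + 6 \cdot 2 \cdot 1\right)^{2} = \left(9 + 6 \cdot 2\right)^{2} = \left(9 + 12\right)^{2} = 21^{2} = 441$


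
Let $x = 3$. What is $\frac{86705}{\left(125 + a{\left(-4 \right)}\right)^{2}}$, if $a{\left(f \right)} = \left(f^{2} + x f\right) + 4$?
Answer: $\frac{86705}{17689} \approx 4.9016$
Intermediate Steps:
$a{\left(f \right)} = 4 + f^{2} + 3 f$ ($a{\left(f \right)} = \left(f^{2} + 3 f\right) + 4 = 4 + f^{2} + 3 f$)
$\frac{86705}{\left(125 + a{\left(-4 \right)}\right)^{2}} = \frac{86705}{\left(125 + \left(4 + \left(-4\right)^{2} + 3 \left(-4\right)\right)\right)^{2}} = \frac{86705}{\left(125 + \left(4 + 16 - 12\right)\right)^{2}} = \frac{86705}{\left(125 + 8\right)^{2}} = \frac{86705}{133^{2}} = \frac{86705}{17689}$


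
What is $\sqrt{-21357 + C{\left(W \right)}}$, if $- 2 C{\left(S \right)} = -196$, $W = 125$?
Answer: $i \sqrt{21259} \approx 145.8 i$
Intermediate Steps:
$C{\left(S \right)} = 98$ ($C{\left(S \right)} = \left(- \frac{1}{2}\right) \left(-196\right) = 98$)
$\sqrt{-21357 + C{\left(W \right)}} = \sqrt{-21357 + 98} = \sqrt{-21259} = i \sqrt{21259}$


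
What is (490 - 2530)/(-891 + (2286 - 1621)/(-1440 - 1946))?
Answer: 6907440/3017591 ≈ 2.2891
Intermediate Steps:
(490 - 2530)/(-891 + (2286 - 1621)/(-1440 - 1946)) = -2040/(-891 + 665/(-3386)) = -2040/(-891 + 665*(-1/3386)) = -2040/(-891 - 665/3386) = -2040/(-3017591/3386) = -2040*(-3386/3017591) = 6907440/3017591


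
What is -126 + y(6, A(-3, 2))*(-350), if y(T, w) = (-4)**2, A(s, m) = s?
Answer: -5726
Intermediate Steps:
y(T, w) = 16
-126 + y(6, A(-3, 2))*(-350) = -126 + 16*(-350) = -126 - 5600 = -5726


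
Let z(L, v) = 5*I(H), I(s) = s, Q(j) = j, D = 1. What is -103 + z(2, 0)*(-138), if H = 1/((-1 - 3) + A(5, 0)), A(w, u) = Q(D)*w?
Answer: -793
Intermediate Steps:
A(w, u) = w (A(w, u) = 1*w = w)
H = 1 (H = 1/((-1 - 3) + 5) = 1/(-4 + 5) = 1/1 = 1)
z(L, v) = 5 (z(L, v) = 5*1 = 5)
-103 + z(2, 0)*(-138) = -103 + 5*(-138) = -103 - 690 = -793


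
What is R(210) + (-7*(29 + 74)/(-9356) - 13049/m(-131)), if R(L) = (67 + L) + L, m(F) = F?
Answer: 719065627/1225636 ≈ 586.69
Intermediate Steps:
R(L) = 67 + 2*L
R(210) + (-7*(29 + 74)/(-9356) - 13049/m(-131)) = (67 + 2*210) + (-7*(29 + 74)/(-9356) - 13049/(-131)) = (67 + 420) + (-7*103*(-1/9356) - 13049*(-1/131)) = 487 + (-721*(-1/9356) + 13049/131) = 487 + (721/9356 + 13049/131) = 487 + 122180895/1225636 = 719065627/1225636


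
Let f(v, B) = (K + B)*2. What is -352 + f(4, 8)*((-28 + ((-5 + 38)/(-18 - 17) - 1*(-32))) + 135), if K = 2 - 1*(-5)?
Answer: 26528/7 ≈ 3789.7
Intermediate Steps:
K = 7 (K = 2 + 5 = 7)
f(v, B) = 14 + 2*B (f(v, B) = (7 + B)*2 = 14 + 2*B)
-352 + f(4, 8)*((-28 + ((-5 + 38)/(-18 - 17) - 1*(-32))) + 135) = -352 + (14 + 2*8)*((-28 + ((-5 + 38)/(-18 - 17) - 1*(-32))) + 135) = -352 + (14 + 16)*((-28 + (33/(-35) + 32)) + 135) = -352 + 30*((-28 + (33*(-1/35) + 32)) + 135) = -352 + 30*((-28 + (-33/35 + 32)) + 135) = -352 + 30*((-28 + 1087/35) + 135) = -352 + 30*(107/35 + 135) = -352 + 30*(4832/35) = -352 + 28992/7 = 26528/7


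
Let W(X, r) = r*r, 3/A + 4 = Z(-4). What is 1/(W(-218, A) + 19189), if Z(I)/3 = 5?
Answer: 121/2321878 ≈ 5.2113e-5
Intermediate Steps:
Z(I) = 15 (Z(I) = 3*5 = 15)
A = 3/11 (A = 3/(-4 + 15) = 3/11 ≈ 0.27273)
W(X, r) = r**2
1/(W(-218, A) + 19189) = 1/((3/11)**2 + 19189) = 1/(9/121 + 19189) = 1/(2321878/121) = 121/2321878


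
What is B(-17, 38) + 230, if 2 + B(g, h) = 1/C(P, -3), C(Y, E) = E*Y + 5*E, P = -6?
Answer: 685/3 ≈ 228.33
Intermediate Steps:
C(Y, E) = 5*E + E*Y
B(g, h) = -5/3 (B(g, h) = -2 + 1/(-3*(5 - 6)) = -2 + 1/(-3*(-1)) = -2 + 1/3 = -2 + ⅓ = -5/3)
B(-17, 38) + 230 = -5/3 + 230 = 685/3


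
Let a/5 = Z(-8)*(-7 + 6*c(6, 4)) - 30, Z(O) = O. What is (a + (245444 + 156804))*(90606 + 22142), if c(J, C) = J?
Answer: 45204957624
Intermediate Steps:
a = -1310 (a = 5*(-8*(-7 + 6*6) - 30) = 5*(-8*(-7 + 36) - 30) = 5*(-8*29 - 30) = 5*(-232 - 30) = 5*(-262) = -1310)
(a + (245444 + 156804))*(90606 + 22142) = (-1310 + (245444 + 156804))*(90606 + 22142) = (-1310 + 402248)*112748 = 400938*112748 = 45204957624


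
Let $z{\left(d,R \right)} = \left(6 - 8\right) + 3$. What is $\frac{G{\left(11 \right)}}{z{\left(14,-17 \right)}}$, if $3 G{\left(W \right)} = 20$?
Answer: $\frac{20}{3} \approx 6.6667$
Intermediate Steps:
$z{\left(d,R \right)} = 1$ ($z{\left(d,R \right)} = -2 + 3 = 1$)
$G{\left(W \right)} = \frac{20}{3}$ ($G{\left(W \right)} = \frac{1}{3} \cdot 20 = \frac{20}{3}$)
$\frac{G{\left(11 \right)}}{z{\left(14,-17 \right)}} = \frac{20}{3 \cdot 1} = \frac{20}{3} \cdot 1 = \frac{20}{3}$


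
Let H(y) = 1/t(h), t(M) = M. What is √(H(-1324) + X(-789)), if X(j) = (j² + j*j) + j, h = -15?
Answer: √279956910/15 ≈ 1115.5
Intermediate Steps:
X(j) = j + 2*j² (X(j) = (j² + j²) + j = 2*j² + j = j + 2*j²)
H(y) = -1/15 (H(y) = 1/(-15) = -1/15)
√(H(-1324) + X(-789)) = √(-1/15 - 789*(1 + 2*(-789))) = √(-1/15 - 789*(1 - 1578)) = √(-1/15 - 789*(-1577)) = √(-1/15 + 1244253) = √(18663794/15) = √279956910/15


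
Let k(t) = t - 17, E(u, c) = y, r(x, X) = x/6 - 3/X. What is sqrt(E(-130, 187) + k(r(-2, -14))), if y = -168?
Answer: 5*I*sqrt(13062)/42 ≈ 13.606*I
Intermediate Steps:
r(x, X) = -3/X + x/6 (r(x, X) = x*(1/6) - 3/X = x/6 - 3/X = -3/X + x/6)
E(u, c) = -168
k(t) = -17 + t
sqrt(E(-130, 187) + k(r(-2, -14))) = sqrt(-168 + (-17 + (-3/(-14) + (1/6)*(-2)))) = sqrt(-168 + (-17 + (-3*(-1/14) - 1/3))) = sqrt(-168 + (-17 + (3/14 - 1/3))) = sqrt(-168 + (-17 - 5/42)) = sqrt(-168 - 719/42) = sqrt(-7775/42) = 5*I*sqrt(13062)/42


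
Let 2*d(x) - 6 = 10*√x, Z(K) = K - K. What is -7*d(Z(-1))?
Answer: -21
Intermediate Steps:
Z(K) = 0
d(x) = 3 + 5*√x (d(x) = 3 + (10*√x)/2 = 3 + 5*√x)
-7*d(Z(-1)) = -7*(3 + 5*√0) = -7*(3 + 5*0) = -7*(3 + 0) = -7*3 = -21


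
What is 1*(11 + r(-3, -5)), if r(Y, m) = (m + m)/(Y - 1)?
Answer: 27/2 ≈ 13.500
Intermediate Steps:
r(Y, m) = 2*m/(-1 + Y) (r(Y, m) = (2*m)/(-1 + Y) = 2*m/(-1 + Y))
1*(11 + r(-3, -5)) = 1*(11 + 2*(-5)/(-1 - 3)) = 1*(11 + 2*(-5)/(-4)) = 1*(11 + 2*(-5)*(-1/4)) = 1*(11 + 5/2) = 1*(27/2) = 27/2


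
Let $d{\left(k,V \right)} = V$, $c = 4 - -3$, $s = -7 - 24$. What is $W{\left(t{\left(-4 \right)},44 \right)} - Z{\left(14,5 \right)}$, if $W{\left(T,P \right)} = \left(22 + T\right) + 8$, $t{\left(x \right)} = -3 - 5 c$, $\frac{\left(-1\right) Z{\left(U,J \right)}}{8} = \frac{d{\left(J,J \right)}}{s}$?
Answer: $- \frac{288}{31} \approx -9.2903$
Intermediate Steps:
$s = -31$
$c = 7$ ($c = 4 + 3 = 7$)
$Z{\left(U,J \right)} = \frac{8 J}{31}$ ($Z{\left(U,J \right)} = - 8 \frac{J}{-31} = - 8 J \left(- \frac{1}{31}\right) = - 8 \left(- \frac{J}{31}\right) = \frac{8 J}{31}$)
$t{\left(x \right)} = -38$ ($t{\left(x \right)} = -3 - 35 = -38$)
$W{\left(T,P \right)} = 30 + T$
$W{\left(t{\left(-4 \right)},44 \right)} - Z{\left(14,5 \right)} = \left(30 - 38\right) - \frac{8}{31} \cdot 5 = -8 - \frac{40}{31} = - \frac{288}{31}$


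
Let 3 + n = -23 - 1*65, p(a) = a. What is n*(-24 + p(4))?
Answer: 1820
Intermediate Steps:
n = -91 (n = -3 + (-23 - 1*65) = -3 + (-23 - 65) = -3 - 88 = -91)
n*(-24 + p(4)) = -91*(-24 + 4) = -91*(-20) = 1820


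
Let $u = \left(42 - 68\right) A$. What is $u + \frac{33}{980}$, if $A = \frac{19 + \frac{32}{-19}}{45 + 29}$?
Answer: $- \frac{4168261}{688940} \approx -6.0503$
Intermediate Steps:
$A = \frac{329}{1406}$ ($A = \frac{19 + 32 \left(- \frac{1}{19}\right)}{74} = \left(19 - \frac{32}{19}\right) \frac{1}{74} = \frac{329}{19} \cdot \frac{1}{74} = \frac{329}{1406} \approx 0.234$)
$u = - \frac{4277}{703}$ ($u = \left(42 - 68\right) \frac{329}{1406} = \left(-26\right) \frac{329}{1406} = - \frac{4277}{703} \approx -6.0839$)
$u + \frac{33}{980} = - \frac{4277}{703} + \frac{33}{980} = - \frac{4168261}{688940}$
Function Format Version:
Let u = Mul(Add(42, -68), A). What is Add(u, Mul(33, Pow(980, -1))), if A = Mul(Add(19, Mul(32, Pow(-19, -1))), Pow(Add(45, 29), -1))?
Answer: Rational(-4168261, 688940) ≈ -6.0503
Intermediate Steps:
A = Rational(329, 1406) (A = Mul(Add(19, Mul(32, Rational(-1, 19))), Pow(74, -1)) = Mul(Add(19, Rational(-32, 19)), Rational(1, 74)) = Mul(Rational(329, 19), Rational(1, 74)) = Rational(329, 1406) ≈ 0.23400)
u = Rational(-4277, 703) (u = Mul(Add(42, -68), Rational(329, 1406)) = Mul(-26, Rational(329, 1406)) = Rational(-4277, 703) ≈ -6.0839)
Add(u, Mul(33, Pow(980, -1))) = Add(Rational(-4277, 703), Mul(33, Pow(980, -1))) = Add(Rational(-4277, 703), Mul(33, Rational(1, 980))) = Add(Rational(-4277, 703), Rational(33, 980)) = Rational(-4168261, 688940)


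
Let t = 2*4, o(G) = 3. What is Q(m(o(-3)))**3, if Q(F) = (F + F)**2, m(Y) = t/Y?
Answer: 16777216/729 ≈ 23014.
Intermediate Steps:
t = 8
m(Y) = 8/Y
Q(F) = 4*F**2 (Q(F) = (2*F)**2 = 4*F**2)
Q(m(o(-3)))**3 = (4*(8/3)**2)**3 = (4*(64/9))**3 = (256/9)**3 = 16777216/729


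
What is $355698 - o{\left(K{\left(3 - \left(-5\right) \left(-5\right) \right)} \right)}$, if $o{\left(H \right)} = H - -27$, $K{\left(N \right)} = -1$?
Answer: $355672$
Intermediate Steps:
$o{\left(H \right)} = 27 + H$ ($o{\left(H \right)} = H + 27 = 27 + H$)
$355698 - o{\left(K{\left(3 - \left(-5\right) \left(-5\right) \right)} \right)} = 355698 - \left(27 - 1\right) = 355698 - 26 = 355672$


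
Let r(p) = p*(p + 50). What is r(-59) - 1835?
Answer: -1304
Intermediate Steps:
r(p) = p*(50 + p)
r(-59) - 1835 = -59*(50 - 59) - 1835 = -59*(-9) - 1835 = 531 - 1835 = -1304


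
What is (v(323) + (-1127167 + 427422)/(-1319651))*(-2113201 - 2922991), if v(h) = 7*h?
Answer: -15030165794301952/1319651 ≈ -1.1390e+10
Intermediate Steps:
(v(323) + (-1127167 + 427422)/(-1319651))*(-2113201 - 2922991) = (7*323 + (-1127167 + 427422)/(-1319651))*(-2113201 - 2922991) = (2261 - 699745*(-1/1319651))*(-5036192) = (2261 + 699745/1319651)*(-5036192) = (2984430656/1319651)*(-5036192) = -15030165794301952/1319651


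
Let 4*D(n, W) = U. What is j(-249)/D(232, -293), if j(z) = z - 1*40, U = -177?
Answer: 1156/177 ≈ 6.5311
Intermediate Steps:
D(n, W) = -177/4 (D(n, W) = (1/4)*(-177) = -177/4)
j(z) = -40 + z (j(z) = z - 40 = -40 + z)
j(-249)/D(232, -293) = (-40 - 249)/(-177/4) = -289*(-4/177) = 1156/177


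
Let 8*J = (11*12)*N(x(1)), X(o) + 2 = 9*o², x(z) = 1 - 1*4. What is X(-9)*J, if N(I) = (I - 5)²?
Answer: 767712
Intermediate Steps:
x(z) = -3 (x(z) = 1 - 4 = -3)
N(I) = (-5 + I)²
X(o) = -2 + 9*o²
J = 1056 (J = ((11*12)*(-5 - 3)²)/8 = (132*(-8)²)/8 = (132*64)/8 = (⅛)*8448 = 1056)
X(-9)*J = (-2 + 9*(-9)²)*1056 = (-2 + 9*81)*1056 = (-2 + 729)*1056 = 727*1056 = 767712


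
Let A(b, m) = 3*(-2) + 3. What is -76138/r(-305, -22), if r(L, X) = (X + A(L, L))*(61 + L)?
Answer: -38069/3050 ≈ -12.482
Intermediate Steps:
A(b, m) = -3 (A(b, m) = -6 + 3 = -3)
r(L, X) = (-3 + X)*(61 + L) (r(L, X) = (X - 3)*(61 + L) = (-3 + X)*(61 + L))
-76138/r(-305, -22) = -76138/(-183 - 3*(-305) + 61*(-22) - 305*(-22)) = -76138/(-183 + 915 - 1342 + 6710) = -76138/6100 = -76138*1/6100 = -38069/3050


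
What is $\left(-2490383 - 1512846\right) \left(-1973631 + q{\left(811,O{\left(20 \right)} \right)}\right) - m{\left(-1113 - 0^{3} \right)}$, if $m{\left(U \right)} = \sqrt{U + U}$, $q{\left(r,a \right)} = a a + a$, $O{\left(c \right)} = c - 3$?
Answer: $7899671866425 - i \sqrt{2226} \approx 7.8997 \cdot 10^{12} - 47.18 i$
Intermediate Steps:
$O{\left(c \right)} = -3 + c$
$q{\left(r,a \right)} = a + a^{2}$ ($q{\left(r,a \right)} = a^{2} + a = a + a^{2}$)
$m{\left(U \right)} = \sqrt{2} \sqrt{U}$ ($m{\left(U \right)} = \sqrt{2 U} = \sqrt{2} \sqrt{U}$)
$\left(-2490383 - 1512846\right) \left(-1973631 + q{\left(811,O{\left(20 \right)} \right)}\right) - m{\left(-1113 - 0^{3} \right)} = \left(-2490383 - 1512846\right) \left(-1973631 + \left(-3 + 20\right) \left(1 + \left(-3 + 20\right)\right)\right) - \sqrt{2} \sqrt{-1113 - 0^{3}} = - 4003229 \left(-1973631 + 17 \left(1 + 17\right)\right) - \sqrt{2} \sqrt{-1113 - 0} = - 4003229 \left(-1973631 + 17 \cdot 18\right) - \sqrt{2} \sqrt{-1113 + 0} = - 4003229 \left(-1973631 + 306\right) - \sqrt{2} \sqrt{-1113} = \left(-4003229\right) \left(-1973325\right) - \sqrt{2} i \sqrt{1113} = 7899671866425 - i \sqrt{2226}$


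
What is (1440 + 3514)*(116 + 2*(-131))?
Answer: -723284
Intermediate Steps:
(1440 + 3514)*(116 + 2*(-131)) = 4954*(116 - 262) = 4954*(-146) = -723284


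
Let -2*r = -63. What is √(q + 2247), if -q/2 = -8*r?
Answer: √2751 ≈ 52.450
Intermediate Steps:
r = 63/2 (r = -½*(-63) = 63/2 ≈ 31.500)
q = 504 (q = -(-16)*63/2 = -2*(-252) = 504)
√(q + 2247) = √(504 + 2247) = √2751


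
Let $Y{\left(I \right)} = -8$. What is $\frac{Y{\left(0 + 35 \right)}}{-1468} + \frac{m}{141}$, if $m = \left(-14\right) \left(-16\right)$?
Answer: $\frac{82490}{51747} \approx 1.5941$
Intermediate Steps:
$m = 224$
$\frac{Y{\left(0 + 35 \right)}}{-1468} + \frac{m}{141} = - \frac{8}{-1468} + \frac{224}{141} = \left(-8\right) \left(- \frac{1}{1468}\right) + 224 \cdot \frac{1}{141} = \frac{2}{367} + \frac{224}{141} = \frac{82490}{51747}$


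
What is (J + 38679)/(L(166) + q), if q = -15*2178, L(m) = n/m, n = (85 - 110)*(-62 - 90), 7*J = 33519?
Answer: -12627288/9483985 ≈ -1.3314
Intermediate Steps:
J = 33519/7 (J = (1/7)*33519 = 33519/7 ≈ 4788.4)
n = 3800 (n = -25*(-152) = 3800)
L(m) = 3800/m
q = -32670
(J + 38679)/(L(166) + q) = (33519/7 + 38679)/(3800/166 - 32670) = 304272/(7*(3800*(1/166) - 32670)) = 304272/(7*(1900/83 - 32670)) = 304272/(7*(-2709710/83)) = (304272/7)*(-83/2709710) = -12627288/9483985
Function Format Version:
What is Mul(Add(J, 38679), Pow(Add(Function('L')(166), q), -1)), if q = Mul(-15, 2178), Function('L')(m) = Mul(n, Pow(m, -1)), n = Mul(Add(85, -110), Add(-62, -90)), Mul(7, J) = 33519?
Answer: Rational(-12627288, 9483985) ≈ -1.3314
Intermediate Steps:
J = Rational(33519, 7) (J = Mul(Rational(1, 7), 33519) = Rational(33519, 7) ≈ 4788.4)
n = 3800 (n = Mul(-25, -152) = 3800)
Function('L')(m) = Mul(3800, Pow(m, -1))
q = -32670
Mul(Add(J, 38679), Pow(Add(Function('L')(166), q), -1)) = Mul(Add(Rational(33519, 7), 38679), Pow(Add(Mul(3800, Pow(166, -1)), -32670), -1)) = Mul(Rational(304272, 7), Pow(Add(Mul(3800, Rational(1, 166)), -32670), -1)) = Mul(Rational(304272, 7), Pow(Add(Rational(1900, 83), -32670), -1)) = Mul(Rational(304272, 7), Pow(Rational(-2709710, 83), -1)) = Mul(Rational(304272, 7), Rational(-83, 2709710)) = Rational(-12627288, 9483985)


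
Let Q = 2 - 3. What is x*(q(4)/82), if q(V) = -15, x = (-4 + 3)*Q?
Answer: -15/82 ≈ -0.18293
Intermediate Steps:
Q = -1
x = 1 (x = (-4 + 3)*(-1) = -1*(-1) = 1)
x*(q(4)/82) = 1*(-15/82) = -15/82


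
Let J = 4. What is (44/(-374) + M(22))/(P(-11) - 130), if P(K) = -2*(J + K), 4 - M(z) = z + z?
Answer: 341/986 ≈ 0.34584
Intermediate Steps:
M(z) = 4 - 2*z (M(z) = 4 - (z + z) = 4 - 2*z)
P(K) = -8 - 2*K (P(K) = -2*(4 + K) = -8 - 2*K)
(44/(-374) + M(22))/(P(-11) - 130) = (44/(-374) + (4 - 2*22))/((-8 - 2*(-11)) - 130) = (44*(-1/374) + (4 - 44))/((-8 + 22) - 130) = (-2/17 - 40)/(14 - 130) = -682/17/(-116) = -682/17*(-1/116) = 341/986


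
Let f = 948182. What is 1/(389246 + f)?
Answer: 1/1337428 ≈ 7.4770e-7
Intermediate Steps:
1/(389246 + f) = 1/(389246 + 948182) = 1/1337428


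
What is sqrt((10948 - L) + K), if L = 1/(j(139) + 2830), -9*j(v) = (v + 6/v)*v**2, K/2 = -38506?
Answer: I*sqrt(467787987864807649)/2660983 ≈ 257.03*I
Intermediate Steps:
K = -77012 (K = 2*(-38506) = -77012)
j(v) = -v**2*(v + 6/v)/9 (j(v) = -(v + 6/v)*v**2/9 = -v**2*(v + 6/v)/9)
L = -9/2660983 (L = 1/(-1/9*139*(6 + 139**2) + 2830) = 1/(-1/9*139*(6 + 19321) + 2830) = 1/(-1/9*139*19327 + 2830) = 1/(-2686453/9 + 2830) = 1/(-2660983/9) = -9/2660983 ≈ -3.3822e-6)
sqrt((10948 - L) + K) = sqrt((10948 - 1*(-9/2660983)) - 77012) = sqrt((10948 + 9/2660983) - 77012) = sqrt(29132441893/2660983 - 77012) = sqrt(-175795180903/2660983) = I*sqrt(467787987864807649)/2660983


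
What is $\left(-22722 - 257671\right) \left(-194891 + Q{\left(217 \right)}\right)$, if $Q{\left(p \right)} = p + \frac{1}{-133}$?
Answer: $\frac{7259835455699}{133} \approx 5.4585 \cdot 10^{10}$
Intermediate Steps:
$Q{\left(p \right)} = - \frac{1}{133} + p$ ($Q{\left(p \right)} = p - \frac{1}{133} = - \frac{1}{133} + p$)
$\left(-22722 - 257671\right) \left(-194891 + Q{\left(217 \right)}\right) = \left(-22722 - 257671\right) \left(-194891 + \left(- \frac{1}{133} + 217\right)\right) = - 280393 \left(-194891 + \frac{28860}{133}\right) = \left(-280393\right) \left(- \frac{25891643}{133}\right) = \frac{7259835455699}{133}$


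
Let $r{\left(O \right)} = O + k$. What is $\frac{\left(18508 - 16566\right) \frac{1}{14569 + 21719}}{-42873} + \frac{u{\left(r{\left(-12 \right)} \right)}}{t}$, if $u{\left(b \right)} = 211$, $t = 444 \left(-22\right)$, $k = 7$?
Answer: $- \frac{6839324665}{316600298784} \approx -0.021602$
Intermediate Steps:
$r{\left(O \right)} = 7 + O$ ($r{\left(O \right)} = O + 7 = 7 + O$)
$t = -9768$
$\frac{\left(18508 - 16566\right) \frac{1}{14569 + 21719}}{-42873} + \frac{u{\left(r{\left(-12 \right)} \right)}}{t} = \frac{\left(18508 - 16566\right) \frac{1}{14569 + 21719}}{-42873} + \frac{211}{-9768} = \frac{1942}{36288} \left(- \frac{1}{42873}\right) + 211 \left(- \frac{1}{9768}\right) = 1942 \cdot \frac{1}{36288} \left(- \frac{1}{42873}\right) - \frac{211}{9768} = \frac{971}{18144} \left(- \frac{1}{42873}\right) - \frac{211}{9768} = - \frac{971}{777887712} - \frac{211}{9768} = - \frac{6839324665}{316600298784}$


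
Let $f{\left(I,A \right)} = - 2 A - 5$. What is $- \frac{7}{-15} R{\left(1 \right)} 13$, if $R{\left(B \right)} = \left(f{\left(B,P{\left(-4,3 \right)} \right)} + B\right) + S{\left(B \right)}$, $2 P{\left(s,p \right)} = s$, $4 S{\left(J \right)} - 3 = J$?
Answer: $\frac{91}{15} \approx 6.0667$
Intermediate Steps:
$S{\left(J \right)} = \frac{3}{4} + \frac{J}{4}$
$P{\left(s,p \right)} = \frac{s}{2}$
$f{\left(I,A \right)} = -5 - 2 A$
$R{\left(B \right)} = - \frac{1}{4} + \frac{5 B}{4}$ ($R{\left(B \right)} = \left(\left(-5 - 2 \cdot \frac{1}{2} \left(-4\right)\right) + B\right) + \left(\frac{3}{4} + \frac{B}{4}\right) = \left(\left(-5 - -4\right) + B\right) + \left(\frac{3}{4} + \frac{B}{4}\right) = \left(\left(-5 + 4\right) + B\right) + \left(\frac{3}{4} + \frac{B}{4}\right) = \left(-1 + B\right) + \left(\frac{3}{4} + \frac{B}{4}\right) = - \frac{1}{4} + \frac{5 B}{4}$)
$- \frac{7}{-15} R{\left(1 \right)} 13 = - \frac{7}{-15} \left(- \frac{1}{4} + \frac{5}{4} \cdot 1\right) 13 = \left(-7\right) \left(- \frac{1}{15}\right) \left(- \frac{1}{4} + \frac{5}{4}\right) 13 = \frac{7}{15} \cdot 1 \cdot 13 = \frac{7}{15} \cdot 13 = \frac{91}{15}$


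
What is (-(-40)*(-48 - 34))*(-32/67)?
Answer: 104960/67 ≈ 1566.6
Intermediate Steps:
(-(-40)*(-48 - 34))*(-32/67) = (-(-40)*(-82))*(-32*1/67) = -1*3280*(-32/67) = -3280*(-32/67) = 104960/67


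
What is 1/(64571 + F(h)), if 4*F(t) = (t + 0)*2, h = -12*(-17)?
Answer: 1/64673 ≈ 1.5462e-5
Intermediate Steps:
h = 204
F(t) = t/2 (F(t) = ((t + 0)*2)/4 = (t*2)/4 = (2*t)/4 = t/2)
1/(64571 + F(h)) = 1/(64571 + (1/2)*204) = 1/(64571 + 102) = 1/64673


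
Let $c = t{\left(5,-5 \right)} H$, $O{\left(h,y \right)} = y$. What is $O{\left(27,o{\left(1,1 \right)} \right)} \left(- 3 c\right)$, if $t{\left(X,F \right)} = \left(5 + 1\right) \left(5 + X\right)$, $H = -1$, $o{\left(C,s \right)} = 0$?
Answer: $0$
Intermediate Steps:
$t{\left(X,F \right)} = 30 + 6 X$ ($t{\left(X,F \right)} = 6 \left(5 + X\right) = 30 + 6 X$)
$c = -60$ ($c = \left(30 + 6 \cdot 5\right) \left(-1\right) = \left(30 + 30\right) \left(-1\right) = 60 \left(-1\right) = -60$)
$O{\left(27,o{\left(1,1 \right)} \right)} \left(- 3 c\right) = 0 \left(\left(-3\right) \left(-60\right)\right) = 0 \cdot 180 = 0$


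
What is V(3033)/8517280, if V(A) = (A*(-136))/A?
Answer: -17/1064660 ≈ -1.5968e-5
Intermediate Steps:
V(A) = -136 (V(A) = (-136*A)/A = -136)
V(3033)/8517280 = -136/8517280 = -136*1/8517280 = -17/1064660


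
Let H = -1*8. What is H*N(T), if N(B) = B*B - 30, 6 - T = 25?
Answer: -2648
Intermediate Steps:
T = -19 (T = 6 - 1*25 = 6 - 25 = -19)
N(B) = -30 + B² (N(B) = B² - 30 = -30 + B²)
H = -8
H*N(T) = -8*(-30 + (-19)²) = -8*(-30 + 361) = -8*331 = -2648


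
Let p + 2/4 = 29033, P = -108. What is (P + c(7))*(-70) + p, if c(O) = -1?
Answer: 73325/2 ≈ 36663.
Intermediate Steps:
p = 58065/2 (p = -½ + 29033 = 58065/2 ≈ 29033.)
(P + c(7))*(-70) + p = (-108 - 1)*(-70) + 58065/2 = -109*(-70) + 58065/2 = 7630 + 58065/2 = 73325/2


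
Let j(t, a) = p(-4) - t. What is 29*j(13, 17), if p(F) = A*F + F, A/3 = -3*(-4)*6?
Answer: -25549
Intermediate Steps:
A = 216 (A = 3*(-3*(-4)*6) = 3*(12*6) = 3*72 = 216)
p(F) = 217*F (p(F) = 216*F + F = 217*F)
j(t, a) = -868 - t (j(t, a) = 217*(-4) - t = -868 - t)
29*j(13, 17) = 29*(-868 - 1*13) = 29*(-868 - 13) = 29*(-881) = -25549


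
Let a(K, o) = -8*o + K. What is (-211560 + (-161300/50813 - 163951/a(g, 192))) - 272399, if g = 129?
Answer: -4941715443058/10213413 ≈ -4.8385e+5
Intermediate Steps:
a(K, o) = K - 8*o
(-211560 + (-161300/50813 - 163951/a(g, 192))) - 272399 = (-211560 + (-161300/50813 - 163951/(129 - 8*192))) - 272399 = (-211560 + (-161300*1/50813 - 163951/(129 - 1536))) - 272399 = (-211560 + (-161300/50813 - 163951/(-1407))) - 272399 = (-211560 + (-161300/50813 - 163951*(-1/1407))) - 272399 = (-211560 + (-161300/50813 + 163951/1407)) - 272399 = (-211560 + 1157699009/10213413) - 272399 = -2159591955271/10213413 - 272399 = -4941715443058/10213413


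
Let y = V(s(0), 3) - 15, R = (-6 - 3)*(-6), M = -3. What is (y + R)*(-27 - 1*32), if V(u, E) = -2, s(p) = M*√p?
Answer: -2183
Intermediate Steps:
s(p) = -3*√p
R = 54 (R = -9*(-6) = 54)
y = -17 (y = -2 - 15 = -17)
(y + R)*(-27 - 1*32) = (-17 + 54)*(-27 - 1*32) = 37*(-27 - 32) = 37*(-59) = -2183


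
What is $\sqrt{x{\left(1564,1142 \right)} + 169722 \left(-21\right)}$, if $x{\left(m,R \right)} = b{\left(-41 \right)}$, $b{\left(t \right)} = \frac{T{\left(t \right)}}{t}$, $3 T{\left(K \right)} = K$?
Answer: $\frac{i \sqrt{32077455}}{3} \approx 1887.9 i$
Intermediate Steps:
$T{\left(K \right)} = \frac{K}{3}$
$b{\left(t \right)} = \frac{1}{3}$ ($b{\left(t \right)} = \frac{\frac{1}{3} t}{t} = \frac{1}{3}$)
$x{\left(m,R \right)} = \frac{1}{3}$
$\sqrt{x{\left(1564,1142 \right)} + 169722 \left(-21\right)} = \sqrt{\frac{1}{3} + 169722 \left(-21\right)} = \sqrt{\frac{1}{3} - 3564162} = \sqrt{- \frac{10692485}{3}} = \frac{i \sqrt{32077455}}{3}$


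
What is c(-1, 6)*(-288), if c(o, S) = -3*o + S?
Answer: -2592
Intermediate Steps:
c(o, S) = S - 3*o
c(-1, 6)*(-288) = (6 - 3*(-1))*(-288) = (6 + 3)*(-288) = 9*(-288) = -2592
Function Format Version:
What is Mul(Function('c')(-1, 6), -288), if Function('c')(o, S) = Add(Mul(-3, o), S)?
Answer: -2592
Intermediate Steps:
Function('c')(o, S) = Add(S, Mul(-3, o))
Mul(Function('c')(-1, 6), -288) = Mul(Add(6, Mul(-3, -1)), -288) = Mul(Add(6, 3), -288) = Mul(9, -288) = -2592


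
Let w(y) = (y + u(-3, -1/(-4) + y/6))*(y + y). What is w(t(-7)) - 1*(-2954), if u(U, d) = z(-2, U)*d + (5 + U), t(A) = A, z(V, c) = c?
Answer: 5971/2 ≈ 2985.5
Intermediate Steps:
u(U, d) = 5 + U + U*d (u(U, d) = U*d + (5 + U) = 5 + U + U*d)
w(y) = 2*y*(5/4 + y/2) (w(y) = (y + (5 - 3 - 3*(-1/(-4) + y/6)))*(y + y) = (y + (5 - 3 - 3*(-1*(-¼) + y*(⅙))))*(2*y) = (y + (5 - 3 - 3*(¼ + y/6)))*(2*y) = (y + (5 - 3 + (-¾ - y/2)))*(2*y) = (y + (5/4 - y/2))*(2*y) = (5/4 + y/2)*(2*y) = 2*y*(5/4 + y/2))
w(t(-7)) - 1*(-2954) = (½)*(-7)*(5 + 2*(-7)) - 1*(-2954) = (½)*(-7)*(5 - 14) + 2954 = (½)*(-7)*(-9) + 2954 = 63/2 + 2954 = 5971/2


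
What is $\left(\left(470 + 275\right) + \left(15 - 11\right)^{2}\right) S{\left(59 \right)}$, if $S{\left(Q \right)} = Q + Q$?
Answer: $89798$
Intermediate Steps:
$S{\left(Q \right)} = 2 Q$
$\left(\left(470 + 275\right) + \left(15 - 11\right)^{2}\right) S{\left(59 \right)} = \left(\left(470 + 275\right) + \left(15 - 11\right)^{2}\right) 2 \cdot 59 = \left(745 + 4^{2}\right) 118 = \left(745 + 16\right) 118 = 761 \cdot 118 = 89798$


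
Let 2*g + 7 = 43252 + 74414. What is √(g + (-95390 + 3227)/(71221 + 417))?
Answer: √1540339646449/5117 ≈ 242.55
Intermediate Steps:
g = 117659/2 (g = -7/2 + (43252 + 74414)/2 = -7/2 + (½)*117666 = -7/2 + 58833 = 117659/2 ≈ 58830.)
√(g + (-95390 + 3227)/(71221 + 417)) = √(117659/2 + (-95390 + 3227)/(71221 + 417)) = √(117659/2 - 92163/71638) = √(2107167779/35819) = √1540339646449/5117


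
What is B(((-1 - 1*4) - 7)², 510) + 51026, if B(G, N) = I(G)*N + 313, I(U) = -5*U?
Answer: -315861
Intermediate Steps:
B(G, N) = 313 - 5*G*N (B(G, N) = (-5*G)*N + 313 = -5*G*N + 313 = 313 - 5*G*N)
B(((-1 - 1*4) - 7)², 510) + 51026 = (313 - 5*((-1 - 1*4) - 7)²*510) + 51026 = (313 - 5*((-1 - 4) - 7)²*510) + 51026 = (313 - 5*(-5 - 7)²*510) + 51026 = (313 - 5*(-12)²*510) + 51026 = (313 - 5*144*510) + 51026 = (313 - 367200) + 51026 = -366887 + 51026 = -315861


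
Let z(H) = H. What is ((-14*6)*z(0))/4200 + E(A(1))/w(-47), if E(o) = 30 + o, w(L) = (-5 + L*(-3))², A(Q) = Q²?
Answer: 31/18496 ≈ 0.0016760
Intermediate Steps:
w(L) = (-5 - 3*L)²
((-14*6)*z(0))/4200 + E(A(1))/w(-47) = (-14*6*0)/4200 + (30 + 1²)/((5 + 3*(-47))²) = -84*0*(1/4200) + (30 + 1)/((5 - 141)²) = 0*(1/4200) + 31/((-136)²) = 0 + 31/18496 = 31/18496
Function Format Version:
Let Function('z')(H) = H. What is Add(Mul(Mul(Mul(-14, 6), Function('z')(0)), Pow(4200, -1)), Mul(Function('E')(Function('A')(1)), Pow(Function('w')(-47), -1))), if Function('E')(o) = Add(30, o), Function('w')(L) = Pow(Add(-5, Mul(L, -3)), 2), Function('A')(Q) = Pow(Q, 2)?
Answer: Rational(31, 18496) ≈ 0.0016760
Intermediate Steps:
Function('w')(L) = Pow(Add(-5, Mul(-3, L)), 2)
Add(Mul(Mul(Mul(-14, 6), Function('z')(0)), Pow(4200, -1)), Mul(Function('E')(Function('A')(1)), Pow(Function('w')(-47), -1))) = Add(Mul(Mul(Mul(-14, 6), 0), Pow(4200, -1)), Mul(Add(30, Pow(1, 2)), Pow(Pow(Add(5, Mul(3, -47)), 2), -1))) = Add(Mul(Mul(-84, 0), Rational(1, 4200)), Mul(Add(30, 1), Pow(Pow(Add(5, -141), 2), -1))) = Add(Mul(0, Rational(1, 4200)), Mul(31, Pow(Pow(-136, 2), -1))) = Add(0, Mul(31, Pow(18496, -1))) = Add(0, Mul(31, Rational(1, 18496))) = Add(0, Rational(31, 18496)) = Rational(31, 18496)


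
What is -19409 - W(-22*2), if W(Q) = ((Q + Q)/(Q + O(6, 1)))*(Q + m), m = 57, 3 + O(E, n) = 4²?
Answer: -602823/31 ≈ -19446.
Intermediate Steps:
O(E, n) = 13 (O(E, n) = -3 + 4² = -3 + 16 = 13)
W(Q) = 2*Q*(57 + Q)/(13 + Q) (W(Q) = ((Q + Q)/(Q + 13))*(Q + 57) = ((2*Q)/(13 + Q))*(57 + Q) = (2*Q/(13 + Q))*(57 + Q) = 2*Q*(57 + Q)/(13 + Q))
-19409 - W(-22*2) = -19409 - 2*(-22*2)*(57 - 22*2)/(13 - 22*2) = -19409 - 2*(-44)*(57 - 44)/(13 - 44) = -19409 - 2*(-44)*13/(-31) = -19409 - 2*(-44)*(-1)*13/31 = -19409 - 1*1144/31 = -19409 - 1144/31 = -602823/31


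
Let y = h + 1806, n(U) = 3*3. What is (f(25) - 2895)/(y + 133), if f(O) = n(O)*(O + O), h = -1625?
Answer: -2445/314 ≈ -7.7866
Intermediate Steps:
n(U) = 9
y = 181 (y = -1625 + 1806 = 181)
f(O) = 18*O (f(O) = 9*(O + O) = 9*(2*O) = 18*O)
(f(25) - 2895)/(y + 133) = (18*25 - 2895)/(181 + 133) = (450 - 2895)/314 = -2445*1/314 = -2445/314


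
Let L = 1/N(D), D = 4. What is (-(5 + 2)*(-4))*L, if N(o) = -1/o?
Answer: -112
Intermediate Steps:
L = -4 (L = 1/(-1/4) = 1/(-1*¼) = 1/(-¼) = -4)
(-(5 + 2)*(-4))*L = -(5 + 2)*(-4)*(-4) = -7*(-4)*(-4) = -1*(-28)*(-4) = 28*(-4) = -112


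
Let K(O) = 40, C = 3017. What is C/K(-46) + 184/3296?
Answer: 310981/4120 ≈ 75.481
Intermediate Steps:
C/K(-46) + 184/3296 = 3017/40 + 184/3296 = 3017*(1/40) + 184*(1/3296) = 3017/40 + 23/412 = 310981/4120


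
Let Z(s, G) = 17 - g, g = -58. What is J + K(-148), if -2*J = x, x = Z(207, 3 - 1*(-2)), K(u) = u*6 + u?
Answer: -2147/2 ≈ -1073.5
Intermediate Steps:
Z(s, G) = 75 (Z(s, G) = 17 - 1*(-58) = 17 + 58 = 75)
K(u) = 7*u (K(u) = 6*u + u = 7*u)
x = 75
J = -75/2 (J = -½*75 = -75/2 ≈ -37.500)
J + K(-148) = -75/2 + 7*(-148) = -75/2 - 1036 = -2147/2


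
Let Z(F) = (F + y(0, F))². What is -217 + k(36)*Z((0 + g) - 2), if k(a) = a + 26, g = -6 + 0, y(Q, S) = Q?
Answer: 3751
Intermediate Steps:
g = -6
k(a) = 26 + a
Z(F) = F² (Z(F) = (F + 0)² = F²)
-217 + k(36)*Z((0 + g) - 2) = -217 + (26 + 36)*((0 - 6) - 2)² = -217 + 62*(-6 - 2)² = -217 + 62*(-8)² = -217 + 62*64 = -217 + 3968 = 3751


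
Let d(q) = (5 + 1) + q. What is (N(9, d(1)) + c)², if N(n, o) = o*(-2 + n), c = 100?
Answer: 22201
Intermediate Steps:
d(q) = 6 + q
(N(9, d(1)) + c)² = ((6 + 1)*(-2 + 9) + 100)² = (7*7 + 100)² = (49 + 100)² = 149² = 22201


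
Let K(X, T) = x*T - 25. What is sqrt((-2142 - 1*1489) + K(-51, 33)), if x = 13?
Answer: I*sqrt(3227) ≈ 56.807*I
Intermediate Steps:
K(X, T) = -25 + 13*T (K(X, T) = 13*T - 25 = -25 + 13*T)
sqrt((-2142 - 1*1489) + K(-51, 33)) = sqrt((-2142 - 1*1489) + (-25 + 13*33)) = sqrt((-2142 - 1489) + (-25 + 429)) = sqrt(-3631 + 404) = sqrt(-3227) = I*sqrt(3227)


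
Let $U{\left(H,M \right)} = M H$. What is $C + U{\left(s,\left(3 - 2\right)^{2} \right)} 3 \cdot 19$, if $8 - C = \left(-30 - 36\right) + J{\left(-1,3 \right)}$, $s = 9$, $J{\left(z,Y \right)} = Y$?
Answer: $584$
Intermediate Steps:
$U{\left(H,M \right)} = H M$
$C = 71$ ($C = 8 - \left(\left(-30 - 36\right) + 3\right) = 8 - \left(-66 + 3\right) = 8 - -63 = 8 + 63 = 71$)
$C + U{\left(s,\left(3 - 2\right)^{2} \right)} 3 \cdot 19 = 71 + 9 \left(3 - 2\right)^{2} \cdot 3 \cdot 19 = 71 + 9 \cdot 1^{2} \cdot 57 = 71 + 9 \cdot 1 \cdot 57 = 71 + 9 \cdot 57 = 71 + 513 = 584$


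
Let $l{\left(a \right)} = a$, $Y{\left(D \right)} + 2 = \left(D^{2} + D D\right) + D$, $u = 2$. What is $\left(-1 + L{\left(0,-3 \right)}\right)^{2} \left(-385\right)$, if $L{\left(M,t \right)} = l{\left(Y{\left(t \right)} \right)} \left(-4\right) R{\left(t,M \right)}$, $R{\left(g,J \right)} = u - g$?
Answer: $-26226585$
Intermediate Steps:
$Y{\left(D \right)} = -2 + D + 2 D^{2}$ ($Y{\left(D \right)} = -2 + \left(\left(D^{2} + D D\right) + D\right) = -2 + \left(\left(D^{2} + D^{2}\right) + D\right) = -2 + \left(2 D^{2} + D\right) = -2 + \left(D + 2 D^{2}\right) = -2 + D + 2 D^{2}$)
$R{\left(g,J \right)} = 2 - g$
$L{\left(M,t \right)} = \left(2 - t\right) \left(8 - 8 t^{2} - 4 t\right)$ ($L{\left(M,t \right)} = \left(-2 + t + 2 t^{2}\right) \left(-4\right) \left(2 - t\right) = \left(8 - 8 t^{2} - 4 t\right) \left(2 - t\right) = \left(2 - t\right) \left(8 - 8 t^{2} - 4 t\right)$)
$\left(-1 + L{\left(0,-3 \right)}\right)^{2} \left(-385\right) = \left(-1 + 4 \left(-2 - 3\right) \left(-2 - 3 + 2 \left(-3\right)^{2}\right)\right)^{2} \left(-385\right) = \left(-1 + 4 \left(-5\right) \left(-2 - 3 + 2 \cdot 9\right)\right)^{2} \left(-385\right) = \left(-1 + 4 \left(-5\right) \left(-2 - 3 + 18\right)\right)^{2} \left(-385\right) = \left(-1 + 4 \left(-5\right) 13\right)^{2} \left(-385\right) = \left(-1 - 260\right)^{2} \left(-385\right) = \left(-261\right)^{2} \left(-385\right) = 68121 \left(-385\right) = -26226585$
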